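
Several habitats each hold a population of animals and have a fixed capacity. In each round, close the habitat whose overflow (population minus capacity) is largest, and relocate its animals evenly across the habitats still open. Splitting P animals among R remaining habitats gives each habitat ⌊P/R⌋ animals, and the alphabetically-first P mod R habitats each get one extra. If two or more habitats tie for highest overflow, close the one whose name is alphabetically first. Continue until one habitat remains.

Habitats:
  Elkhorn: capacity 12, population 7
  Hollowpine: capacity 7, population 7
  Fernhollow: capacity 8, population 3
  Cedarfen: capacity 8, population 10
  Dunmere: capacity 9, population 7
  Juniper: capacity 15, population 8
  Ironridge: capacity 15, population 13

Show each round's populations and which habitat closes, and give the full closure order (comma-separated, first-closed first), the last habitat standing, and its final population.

Round 1: Cedarfen=10 Dunmere=7 Elkhorn=7 Fernhollow=3 Hollowpine=7 Ironridge=13 Juniper=8 → close Cedarfen (overflow 2)
  10÷6 = 1 each, +1 to first 4
Round 2: Dunmere=9 Elkhorn=9 Fernhollow=5 Hollowpine=9 Ironridge=14 Juniper=9 → close Hollowpine (overflow 2)
  9÷5 = 1 each, +1 to first 4
Round 3: Dunmere=11 Elkhorn=11 Fernhollow=7 Ironridge=16 Juniper=10 → close Dunmere (overflow 2)
  11÷4 = 2 each, +1 to first 3
Round 4: Elkhorn=14 Fernhollow=10 Ironridge=19 Juniper=12 → close Ironridge (overflow 4)
  19÷3 = 6 each, +1 to first 1
Round 5: Elkhorn=21 Fernhollow=16 Juniper=18 → close Elkhorn (overflow 9)
  21÷2 = 10 each, +1 to first 1
Round 6: Fernhollow=27 Juniper=28 → close Fernhollow (overflow 19)
  27÷1 = 27 each, +1 to first 0

Closure order: Cedarfen, Hollowpine, Dunmere, Ironridge, Elkhorn, Fernhollow
Last habitat: Juniper with 55 animals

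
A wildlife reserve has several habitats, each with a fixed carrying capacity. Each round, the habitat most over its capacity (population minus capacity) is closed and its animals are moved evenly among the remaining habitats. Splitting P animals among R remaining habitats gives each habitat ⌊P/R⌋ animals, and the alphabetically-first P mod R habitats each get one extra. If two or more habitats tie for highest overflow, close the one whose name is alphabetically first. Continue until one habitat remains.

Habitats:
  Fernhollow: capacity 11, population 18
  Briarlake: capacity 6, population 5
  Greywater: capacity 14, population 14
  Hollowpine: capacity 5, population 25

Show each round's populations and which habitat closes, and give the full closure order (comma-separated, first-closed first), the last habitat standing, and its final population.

Round 1: Briarlake=5 Fernhollow=18 Greywater=14 Hollowpine=25 → close Hollowpine (overflow 20)
  25÷3 = 8 each, +1 to first 1
Round 2: Briarlake=14 Fernhollow=26 Greywater=22 → close Fernhollow (overflow 15)
  26÷2 = 13 each, +1 to first 0
Round 3: Briarlake=27 Greywater=35 → close Briarlake (overflow 21)
  27÷1 = 27 each, +1 to first 0

Closure order: Hollowpine, Fernhollow, Briarlake
Last habitat: Greywater with 62 animals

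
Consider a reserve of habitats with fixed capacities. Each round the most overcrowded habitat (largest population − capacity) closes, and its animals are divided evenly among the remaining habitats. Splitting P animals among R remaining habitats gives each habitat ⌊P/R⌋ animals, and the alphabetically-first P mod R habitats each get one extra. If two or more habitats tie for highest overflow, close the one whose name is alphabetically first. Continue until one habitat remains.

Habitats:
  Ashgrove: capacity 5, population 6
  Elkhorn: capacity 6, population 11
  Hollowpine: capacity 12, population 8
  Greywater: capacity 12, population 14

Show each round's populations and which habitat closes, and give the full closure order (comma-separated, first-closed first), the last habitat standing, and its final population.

Round 1: Ashgrove=6 Elkhorn=11 Greywater=14 Hollowpine=8 → close Elkhorn (overflow 5)
  11÷3 = 3 each, +1 to first 2
Round 2: Ashgrove=10 Greywater=18 Hollowpine=11 → close Greywater (overflow 6)
  18÷2 = 9 each, +1 to first 0
Round 3: Ashgrove=19 Hollowpine=20 → close Ashgrove (overflow 14)
  19÷1 = 19 each, +1 to first 0

Closure order: Elkhorn, Greywater, Ashgrove
Last habitat: Hollowpine with 39 animals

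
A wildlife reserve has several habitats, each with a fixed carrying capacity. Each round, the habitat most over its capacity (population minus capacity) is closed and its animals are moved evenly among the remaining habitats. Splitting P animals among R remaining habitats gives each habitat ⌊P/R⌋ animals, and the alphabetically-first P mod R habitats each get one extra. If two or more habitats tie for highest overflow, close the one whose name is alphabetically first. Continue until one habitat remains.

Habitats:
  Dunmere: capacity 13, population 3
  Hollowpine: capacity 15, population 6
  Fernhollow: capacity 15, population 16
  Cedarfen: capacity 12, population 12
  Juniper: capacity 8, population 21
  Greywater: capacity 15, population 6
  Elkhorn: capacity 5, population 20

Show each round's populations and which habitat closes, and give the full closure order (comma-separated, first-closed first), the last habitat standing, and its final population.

Closure order: Elkhorn, Juniper, Cedarfen, Fernhollow, Dunmere, Greywater
Last habitat: Hollowpine with 84 animals

Round 1: Cedarfen=12 Dunmere=3 Elkhorn=20 Fernhollow=16 Greywater=6 Hollowpine=6 Juniper=21 → close Elkhorn (overflow 15)
  20÷6 = 3 each, +1 to first 2
Round 2: Cedarfen=16 Dunmere=7 Fernhollow=19 Greywater=9 Hollowpine=9 Juniper=24 → close Juniper (overflow 16)
  24÷5 = 4 each, +1 to first 4
Round 3: Cedarfen=21 Dunmere=12 Fernhollow=24 Greywater=14 Hollowpine=13 → close Cedarfen (overflow 9)
  21÷4 = 5 each, +1 to first 1
Round 4: Dunmere=18 Fernhollow=29 Greywater=19 Hollowpine=18 → close Fernhollow (overflow 14)
  29÷3 = 9 each, +1 to first 2
Round 5: Dunmere=28 Greywater=29 Hollowpine=27 → close Dunmere (overflow 15)
  28÷2 = 14 each, +1 to first 0
Round 6: Greywater=43 Hollowpine=41 → close Greywater (overflow 28)
  43÷1 = 43 each, +1 to first 0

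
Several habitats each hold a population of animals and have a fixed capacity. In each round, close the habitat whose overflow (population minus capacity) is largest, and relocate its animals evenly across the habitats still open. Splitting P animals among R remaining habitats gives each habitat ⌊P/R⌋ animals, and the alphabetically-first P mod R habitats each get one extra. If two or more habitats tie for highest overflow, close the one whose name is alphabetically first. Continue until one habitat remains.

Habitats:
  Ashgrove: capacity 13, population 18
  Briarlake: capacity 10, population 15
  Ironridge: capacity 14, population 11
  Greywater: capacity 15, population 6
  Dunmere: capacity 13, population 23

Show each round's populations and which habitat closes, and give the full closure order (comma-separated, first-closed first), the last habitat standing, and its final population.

Closure order: Dunmere, Ashgrove, Briarlake, Ironridge
Last habitat: Greywater with 73 animals

Round 1: Ashgrove=18 Briarlake=15 Dunmere=23 Greywater=6 Ironridge=11 → close Dunmere (overflow 10)
  23÷4 = 5 each, +1 to first 3
Round 2: Ashgrove=24 Briarlake=21 Greywater=12 Ironridge=16 → close Ashgrove (overflow 11)
  24÷3 = 8 each, +1 to first 0
Round 3: Briarlake=29 Greywater=20 Ironridge=24 → close Briarlake (overflow 19)
  29÷2 = 14 each, +1 to first 1
Round 4: Greywater=35 Ironridge=38 → close Ironridge (overflow 24)
  38÷1 = 38 each, +1 to first 0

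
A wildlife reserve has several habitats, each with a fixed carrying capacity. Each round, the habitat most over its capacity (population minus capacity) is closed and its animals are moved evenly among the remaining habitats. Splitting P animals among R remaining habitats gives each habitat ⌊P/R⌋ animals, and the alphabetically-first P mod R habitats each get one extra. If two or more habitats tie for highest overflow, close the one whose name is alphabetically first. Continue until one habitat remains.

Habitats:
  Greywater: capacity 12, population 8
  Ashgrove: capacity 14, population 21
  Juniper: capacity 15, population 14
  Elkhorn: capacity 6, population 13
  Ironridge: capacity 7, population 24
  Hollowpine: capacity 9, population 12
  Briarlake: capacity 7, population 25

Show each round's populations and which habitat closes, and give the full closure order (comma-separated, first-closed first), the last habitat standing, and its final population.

Round 1: Ashgrove=21 Briarlake=25 Elkhorn=13 Greywater=8 Hollowpine=12 Ironridge=24 Juniper=14 → close Briarlake (overflow 18)
  25÷6 = 4 each, +1 to first 1
Round 2: Ashgrove=26 Elkhorn=17 Greywater=12 Hollowpine=16 Ironridge=28 Juniper=18 → close Ironridge (overflow 21)
  28÷5 = 5 each, +1 to first 3
Round 3: Ashgrove=32 Elkhorn=23 Greywater=18 Hollowpine=21 Juniper=23 → close Ashgrove (overflow 18)
  32÷4 = 8 each, +1 to first 0
Round 4: Elkhorn=31 Greywater=26 Hollowpine=29 Juniper=31 → close Elkhorn (overflow 25)
  31÷3 = 10 each, +1 to first 1
Round 5: Greywater=37 Hollowpine=39 Juniper=41 → close Hollowpine (overflow 30)
  39÷2 = 19 each, +1 to first 1
Round 6: Greywater=57 Juniper=60 → close Greywater (overflow 45)
  57÷1 = 57 each, +1 to first 0

Closure order: Briarlake, Ironridge, Ashgrove, Elkhorn, Hollowpine, Greywater
Last habitat: Juniper with 117 animals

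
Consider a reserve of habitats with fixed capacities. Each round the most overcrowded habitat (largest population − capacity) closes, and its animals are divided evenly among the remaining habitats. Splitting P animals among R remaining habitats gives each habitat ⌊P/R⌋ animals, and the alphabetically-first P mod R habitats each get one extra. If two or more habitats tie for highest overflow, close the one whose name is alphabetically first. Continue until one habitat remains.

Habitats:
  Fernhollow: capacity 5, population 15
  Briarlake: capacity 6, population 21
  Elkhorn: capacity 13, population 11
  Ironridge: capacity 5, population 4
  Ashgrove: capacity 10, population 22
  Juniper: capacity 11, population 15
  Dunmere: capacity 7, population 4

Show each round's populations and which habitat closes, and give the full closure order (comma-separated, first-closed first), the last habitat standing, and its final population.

Round 1: Ashgrove=22 Briarlake=21 Dunmere=4 Elkhorn=11 Fernhollow=15 Ironridge=4 Juniper=15 → close Briarlake (overflow 15)
  21÷6 = 3 each, +1 to first 3
Round 2: Ashgrove=26 Dunmere=8 Elkhorn=15 Fernhollow=18 Ironridge=7 Juniper=18 → close Ashgrove (overflow 16)
  26÷5 = 5 each, +1 to first 1
Round 3: Dunmere=14 Elkhorn=20 Fernhollow=23 Ironridge=12 Juniper=23 → close Fernhollow (overflow 18)
  23÷4 = 5 each, +1 to first 3
Round 4: Dunmere=20 Elkhorn=26 Ironridge=18 Juniper=28 → close Juniper (overflow 17)
  28÷3 = 9 each, +1 to first 1
Round 5: Dunmere=30 Elkhorn=35 Ironridge=27 → close Dunmere (overflow 23)
  30÷2 = 15 each, +1 to first 0
Round 6: Elkhorn=50 Ironridge=42 → close Elkhorn (overflow 37)
  50÷1 = 50 each, +1 to first 0

Closure order: Briarlake, Ashgrove, Fernhollow, Juniper, Dunmere, Elkhorn
Last habitat: Ironridge with 92 animals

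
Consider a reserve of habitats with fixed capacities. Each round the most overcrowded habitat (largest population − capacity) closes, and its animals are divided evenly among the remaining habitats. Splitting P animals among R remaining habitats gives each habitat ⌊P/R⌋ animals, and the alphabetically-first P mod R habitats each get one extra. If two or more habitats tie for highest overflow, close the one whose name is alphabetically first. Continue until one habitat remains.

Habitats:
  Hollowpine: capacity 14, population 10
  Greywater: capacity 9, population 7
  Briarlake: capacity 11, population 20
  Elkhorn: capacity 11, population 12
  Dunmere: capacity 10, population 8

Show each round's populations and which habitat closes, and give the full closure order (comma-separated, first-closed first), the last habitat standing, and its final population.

Closure order: Briarlake, Elkhorn, Dunmere, Greywater
Last habitat: Hollowpine with 57 animals

Round 1: Briarlake=20 Dunmere=8 Elkhorn=12 Greywater=7 Hollowpine=10 → close Briarlake (overflow 9)
  20÷4 = 5 each, +1 to first 0
Round 2: Dunmere=13 Elkhorn=17 Greywater=12 Hollowpine=15 → close Elkhorn (overflow 6)
  17÷3 = 5 each, +1 to first 2
Round 3: Dunmere=19 Greywater=18 Hollowpine=20 → close Dunmere (overflow 9)
  19÷2 = 9 each, +1 to first 1
Round 4: Greywater=28 Hollowpine=29 → close Greywater (overflow 19)
  28÷1 = 28 each, +1 to first 0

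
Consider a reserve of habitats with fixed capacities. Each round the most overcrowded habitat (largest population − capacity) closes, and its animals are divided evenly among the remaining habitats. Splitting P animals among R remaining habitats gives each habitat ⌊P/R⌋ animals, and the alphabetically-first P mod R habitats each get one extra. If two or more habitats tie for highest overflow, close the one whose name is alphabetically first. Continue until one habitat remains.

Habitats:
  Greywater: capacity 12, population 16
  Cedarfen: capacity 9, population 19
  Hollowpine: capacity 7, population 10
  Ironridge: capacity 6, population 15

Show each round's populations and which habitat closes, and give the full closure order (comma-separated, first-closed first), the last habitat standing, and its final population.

Closure order: Cedarfen, Ironridge, Greywater
Last habitat: Hollowpine with 60 animals

Round 1: Cedarfen=19 Greywater=16 Hollowpine=10 Ironridge=15 → close Cedarfen (overflow 10)
  19÷3 = 6 each, +1 to first 1
Round 2: Greywater=23 Hollowpine=16 Ironridge=21 → close Ironridge (overflow 15)
  21÷2 = 10 each, +1 to first 1
Round 3: Greywater=34 Hollowpine=26 → close Greywater (overflow 22)
  34÷1 = 34 each, +1 to first 0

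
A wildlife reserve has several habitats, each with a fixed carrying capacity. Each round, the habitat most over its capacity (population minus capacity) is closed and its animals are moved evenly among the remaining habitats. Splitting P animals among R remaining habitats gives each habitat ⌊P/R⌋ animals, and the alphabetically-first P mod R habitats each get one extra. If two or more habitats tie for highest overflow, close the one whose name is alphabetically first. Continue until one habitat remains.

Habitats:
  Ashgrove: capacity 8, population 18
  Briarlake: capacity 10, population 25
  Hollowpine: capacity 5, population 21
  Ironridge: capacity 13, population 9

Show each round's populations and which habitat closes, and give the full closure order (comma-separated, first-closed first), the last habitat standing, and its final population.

Closure order: Hollowpine, Briarlake, Ashgrove
Last habitat: Ironridge with 73 animals

Round 1: Ashgrove=18 Briarlake=25 Hollowpine=21 Ironridge=9 → close Hollowpine (overflow 16)
  21÷3 = 7 each, +1 to first 0
Round 2: Ashgrove=25 Briarlake=32 Ironridge=16 → close Briarlake (overflow 22)
  32÷2 = 16 each, +1 to first 0
Round 3: Ashgrove=41 Ironridge=32 → close Ashgrove (overflow 33)
  41÷1 = 41 each, +1 to first 0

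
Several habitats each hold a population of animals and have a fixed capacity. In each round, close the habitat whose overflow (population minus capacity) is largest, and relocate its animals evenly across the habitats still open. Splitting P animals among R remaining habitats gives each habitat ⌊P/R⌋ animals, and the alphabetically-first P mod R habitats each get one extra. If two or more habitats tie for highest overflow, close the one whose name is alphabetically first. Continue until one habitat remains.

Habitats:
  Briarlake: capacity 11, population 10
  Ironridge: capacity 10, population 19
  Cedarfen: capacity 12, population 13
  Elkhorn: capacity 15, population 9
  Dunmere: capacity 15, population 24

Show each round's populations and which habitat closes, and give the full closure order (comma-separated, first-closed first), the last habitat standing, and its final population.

Closure order: Dunmere, Ironridge, Cedarfen, Briarlake
Last habitat: Elkhorn with 75 animals

Round 1: Briarlake=10 Cedarfen=13 Dunmere=24 Elkhorn=9 Ironridge=19 → close Dunmere (overflow 9)
  24÷4 = 6 each, +1 to first 0
Round 2: Briarlake=16 Cedarfen=19 Elkhorn=15 Ironridge=25 → close Ironridge (overflow 15)
  25÷3 = 8 each, +1 to first 1
Round 3: Briarlake=25 Cedarfen=27 Elkhorn=23 → close Cedarfen (overflow 15)
  27÷2 = 13 each, +1 to first 1
Round 4: Briarlake=39 Elkhorn=36 → close Briarlake (overflow 28)
  39÷1 = 39 each, +1 to first 0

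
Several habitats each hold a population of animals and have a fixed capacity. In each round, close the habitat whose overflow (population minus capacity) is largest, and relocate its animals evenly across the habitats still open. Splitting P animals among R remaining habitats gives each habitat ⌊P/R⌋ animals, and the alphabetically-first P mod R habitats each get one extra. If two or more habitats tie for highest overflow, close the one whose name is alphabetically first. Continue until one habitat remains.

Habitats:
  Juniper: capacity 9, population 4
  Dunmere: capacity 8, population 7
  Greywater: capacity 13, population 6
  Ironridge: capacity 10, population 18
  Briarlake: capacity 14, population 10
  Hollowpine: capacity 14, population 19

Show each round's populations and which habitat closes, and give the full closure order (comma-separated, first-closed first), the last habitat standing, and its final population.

Closure order: Ironridge, Hollowpine, Dunmere, Briarlake, Greywater
Last habitat: Juniper with 64 animals

Round 1: Briarlake=10 Dunmere=7 Greywater=6 Hollowpine=19 Ironridge=18 Juniper=4 → close Ironridge (overflow 8)
  18÷5 = 3 each, +1 to first 3
Round 2: Briarlake=14 Dunmere=11 Greywater=10 Hollowpine=22 Juniper=7 → close Hollowpine (overflow 8)
  22÷4 = 5 each, +1 to first 2
Round 3: Briarlake=20 Dunmere=17 Greywater=15 Juniper=12 → close Dunmere (overflow 9)
  17÷3 = 5 each, +1 to first 2
Round 4: Briarlake=26 Greywater=21 Juniper=17 → close Briarlake (overflow 12)
  26÷2 = 13 each, +1 to first 0
Round 5: Greywater=34 Juniper=30 → close Greywater (overflow 21)
  34÷1 = 34 each, +1 to first 0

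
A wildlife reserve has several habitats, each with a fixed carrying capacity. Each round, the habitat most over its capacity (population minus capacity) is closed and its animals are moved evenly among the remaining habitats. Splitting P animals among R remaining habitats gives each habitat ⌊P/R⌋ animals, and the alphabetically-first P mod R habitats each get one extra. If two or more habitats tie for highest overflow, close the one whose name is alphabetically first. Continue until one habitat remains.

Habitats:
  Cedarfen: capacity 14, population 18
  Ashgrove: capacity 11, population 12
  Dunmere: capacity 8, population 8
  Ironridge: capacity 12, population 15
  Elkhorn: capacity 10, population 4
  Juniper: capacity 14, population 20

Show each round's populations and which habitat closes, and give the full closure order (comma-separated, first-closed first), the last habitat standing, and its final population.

Round 1: Ashgrove=12 Cedarfen=18 Dunmere=8 Elkhorn=4 Ironridge=15 Juniper=20 → close Juniper (overflow 6)
  20÷5 = 4 each, +1 to first 0
Round 2: Ashgrove=16 Cedarfen=22 Dunmere=12 Elkhorn=8 Ironridge=19 → close Cedarfen (overflow 8)
  22÷4 = 5 each, +1 to first 2
Round 3: Ashgrove=22 Dunmere=18 Elkhorn=13 Ironridge=24 → close Ironridge (overflow 12)
  24÷3 = 8 each, +1 to first 0
Round 4: Ashgrove=30 Dunmere=26 Elkhorn=21 → close Ashgrove (overflow 19)
  30÷2 = 15 each, +1 to first 0
Round 5: Dunmere=41 Elkhorn=36 → close Dunmere (overflow 33)
  41÷1 = 41 each, +1 to first 0

Closure order: Juniper, Cedarfen, Ironridge, Ashgrove, Dunmere
Last habitat: Elkhorn with 77 animals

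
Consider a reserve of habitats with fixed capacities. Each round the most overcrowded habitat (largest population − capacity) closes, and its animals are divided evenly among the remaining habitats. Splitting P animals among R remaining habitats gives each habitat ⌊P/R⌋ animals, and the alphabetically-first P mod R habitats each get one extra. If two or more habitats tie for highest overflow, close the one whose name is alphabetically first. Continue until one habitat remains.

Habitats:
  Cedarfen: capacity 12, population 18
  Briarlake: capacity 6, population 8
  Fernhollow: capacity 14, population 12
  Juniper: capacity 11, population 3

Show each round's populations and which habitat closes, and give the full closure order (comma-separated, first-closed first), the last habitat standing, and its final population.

Closure order: Cedarfen, Briarlake, Fernhollow
Last habitat: Juniper with 41 animals

Round 1: Briarlake=8 Cedarfen=18 Fernhollow=12 Juniper=3 → close Cedarfen (overflow 6)
  18÷3 = 6 each, +1 to first 0
Round 2: Briarlake=14 Fernhollow=18 Juniper=9 → close Briarlake (overflow 8)
  14÷2 = 7 each, +1 to first 0
Round 3: Fernhollow=25 Juniper=16 → close Fernhollow (overflow 11)
  25÷1 = 25 each, +1 to first 0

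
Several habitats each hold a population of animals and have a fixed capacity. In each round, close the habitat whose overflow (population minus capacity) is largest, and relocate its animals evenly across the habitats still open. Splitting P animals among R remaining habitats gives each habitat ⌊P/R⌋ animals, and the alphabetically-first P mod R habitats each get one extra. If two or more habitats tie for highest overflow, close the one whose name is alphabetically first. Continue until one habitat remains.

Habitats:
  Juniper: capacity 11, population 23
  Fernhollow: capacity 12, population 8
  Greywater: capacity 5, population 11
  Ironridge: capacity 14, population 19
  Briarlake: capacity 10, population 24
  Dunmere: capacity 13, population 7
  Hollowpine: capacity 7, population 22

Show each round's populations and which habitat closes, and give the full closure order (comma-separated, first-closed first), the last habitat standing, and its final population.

Closure order: Hollowpine, Briarlake, Juniper, Greywater, Ironridge, Fernhollow
Last habitat: Dunmere with 114 animals

Round 1: Briarlake=24 Dunmere=7 Fernhollow=8 Greywater=11 Hollowpine=22 Ironridge=19 Juniper=23 → close Hollowpine (overflow 15)
  22÷6 = 3 each, +1 to first 4
Round 2: Briarlake=28 Dunmere=11 Fernhollow=12 Greywater=15 Ironridge=22 Juniper=26 → close Briarlake (overflow 18)
  28÷5 = 5 each, +1 to first 3
Round 3: Dunmere=17 Fernhollow=18 Greywater=21 Ironridge=27 Juniper=31 → close Juniper (overflow 20)
  31÷4 = 7 each, +1 to first 3
Round 4: Dunmere=25 Fernhollow=26 Greywater=29 Ironridge=34 → close Greywater (overflow 24)
  29÷3 = 9 each, +1 to first 2
Round 5: Dunmere=35 Fernhollow=36 Ironridge=43 → close Ironridge (overflow 29)
  43÷2 = 21 each, +1 to first 1
Round 6: Dunmere=57 Fernhollow=57 → close Fernhollow (overflow 45)
  57÷1 = 57 each, +1 to first 0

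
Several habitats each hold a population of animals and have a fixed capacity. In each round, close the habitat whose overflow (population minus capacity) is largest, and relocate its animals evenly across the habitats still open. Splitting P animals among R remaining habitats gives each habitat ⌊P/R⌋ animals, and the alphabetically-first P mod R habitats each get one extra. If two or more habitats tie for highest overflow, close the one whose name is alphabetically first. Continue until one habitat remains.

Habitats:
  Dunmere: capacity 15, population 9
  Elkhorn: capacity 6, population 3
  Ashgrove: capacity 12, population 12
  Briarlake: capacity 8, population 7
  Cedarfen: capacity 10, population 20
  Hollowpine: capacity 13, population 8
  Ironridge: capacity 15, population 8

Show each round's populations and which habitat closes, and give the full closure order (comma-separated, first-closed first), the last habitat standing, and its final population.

Round 1: Ashgrove=12 Briarlake=7 Cedarfen=20 Dunmere=9 Elkhorn=3 Hollowpine=8 Ironridge=8 → close Cedarfen (overflow 10)
  20÷6 = 3 each, +1 to first 2
Round 2: Ashgrove=16 Briarlake=11 Dunmere=12 Elkhorn=6 Hollowpine=11 Ironridge=11 → close Ashgrove (overflow 4)
  16÷5 = 3 each, +1 to first 1
Round 3: Briarlake=15 Dunmere=15 Elkhorn=9 Hollowpine=14 Ironridge=14 → close Briarlake (overflow 7)
  15÷4 = 3 each, +1 to first 3
Round 4: Dunmere=19 Elkhorn=13 Hollowpine=18 Ironridge=17 → close Elkhorn (overflow 7)
  13÷3 = 4 each, +1 to first 1
Round 5: Dunmere=24 Hollowpine=22 Ironridge=21 → close Dunmere (overflow 9)
  24÷2 = 12 each, +1 to first 0
Round 6: Hollowpine=34 Ironridge=33 → close Hollowpine (overflow 21)
  34÷1 = 34 each, +1 to first 0

Closure order: Cedarfen, Ashgrove, Briarlake, Elkhorn, Dunmere, Hollowpine
Last habitat: Ironridge with 67 animals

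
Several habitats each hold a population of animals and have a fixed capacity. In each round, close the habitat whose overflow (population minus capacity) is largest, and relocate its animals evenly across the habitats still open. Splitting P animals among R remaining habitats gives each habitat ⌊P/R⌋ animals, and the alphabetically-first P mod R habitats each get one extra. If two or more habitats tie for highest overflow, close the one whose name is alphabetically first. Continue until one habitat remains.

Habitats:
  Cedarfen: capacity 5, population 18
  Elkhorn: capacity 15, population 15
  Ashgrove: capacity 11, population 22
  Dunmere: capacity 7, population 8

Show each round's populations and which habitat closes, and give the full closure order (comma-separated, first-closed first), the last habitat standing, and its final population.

Closure order: Cedarfen, Ashgrove, Dunmere
Last habitat: Elkhorn with 63 animals

Round 1: Ashgrove=22 Cedarfen=18 Dunmere=8 Elkhorn=15 → close Cedarfen (overflow 13)
  18÷3 = 6 each, +1 to first 0
Round 2: Ashgrove=28 Dunmere=14 Elkhorn=21 → close Ashgrove (overflow 17)
  28÷2 = 14 each, +1 to first 0
Round 3: Dunmere=28 Elkhorn=35 → close Dunmere (overflow 21)
  28÷1 = 28 each, +1 to first 0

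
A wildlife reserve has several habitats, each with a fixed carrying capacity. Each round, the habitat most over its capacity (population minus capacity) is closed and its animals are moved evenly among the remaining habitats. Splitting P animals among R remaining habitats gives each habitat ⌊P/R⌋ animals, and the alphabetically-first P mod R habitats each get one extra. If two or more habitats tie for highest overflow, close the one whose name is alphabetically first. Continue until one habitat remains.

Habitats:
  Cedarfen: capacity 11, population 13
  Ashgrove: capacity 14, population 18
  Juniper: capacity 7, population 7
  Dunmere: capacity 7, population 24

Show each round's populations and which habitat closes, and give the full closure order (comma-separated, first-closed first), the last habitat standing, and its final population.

Round 1: Ashgrove=18 Cedarfen=13 Dunmere=24 Juniper=7 → close Dunmere (overflow 17)
  24÷3 = 8 each, +1 to first 0
Round 2: Ashgrove=26 Cedarfen=21 Juniper=15 → close Ashgrove (overflow 12)
  26÷2 = 13 each, +1 to first 0
Round 3: Cedarfen=34 Juniper=28 → close Cedarfen (overflow 23)
  34÷1 = 34 each, +1 to first 0

Closure order: Dunmere, Ashgrove, Cedarfen
Last habitat: Juniper with 62 animals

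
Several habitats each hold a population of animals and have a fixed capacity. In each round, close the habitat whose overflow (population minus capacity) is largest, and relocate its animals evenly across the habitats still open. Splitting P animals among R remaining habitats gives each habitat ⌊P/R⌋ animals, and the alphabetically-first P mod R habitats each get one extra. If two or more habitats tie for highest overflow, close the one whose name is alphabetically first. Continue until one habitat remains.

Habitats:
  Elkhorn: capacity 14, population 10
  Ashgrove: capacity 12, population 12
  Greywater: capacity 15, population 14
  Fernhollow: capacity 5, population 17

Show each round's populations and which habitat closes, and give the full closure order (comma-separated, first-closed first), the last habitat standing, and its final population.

Closure order: Fernhollow, Ashgrove, Greywater
Last habitat: Elkhorn with 53 animals

Round 1: Ashgrove=12 Elkhorn=10 Fernhollow=17 Greywater=14 → close Fernhollow (overflow 12)
  17÷3 = 5 each, +1 to first 2
Round 2: Ashgrove=18 Elkhorn=16 Greywater=19 → close Ashgrove (overflow 6)
  18÷2 = 9 each, +1 to first 0
Round 3: Elkhorn=25 Greywater=28 → close Greywater (overflow 13)
  28÷1 = 28 each, +1 to first 0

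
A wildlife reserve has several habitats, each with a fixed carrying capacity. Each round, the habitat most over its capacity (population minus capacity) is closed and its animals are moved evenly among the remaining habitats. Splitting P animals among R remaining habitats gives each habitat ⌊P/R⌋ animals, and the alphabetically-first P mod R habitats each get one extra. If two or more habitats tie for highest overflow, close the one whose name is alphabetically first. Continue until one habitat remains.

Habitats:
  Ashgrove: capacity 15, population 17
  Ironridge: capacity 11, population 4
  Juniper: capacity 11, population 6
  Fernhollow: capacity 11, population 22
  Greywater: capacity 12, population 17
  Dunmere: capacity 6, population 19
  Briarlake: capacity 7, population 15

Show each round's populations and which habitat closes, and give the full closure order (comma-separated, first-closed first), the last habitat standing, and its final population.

Round 1: Ashgrove=17 Briarlake=15 Dunmere=19 Fernhollow=22 Greywater=17 Ironridge=4 Juniper=6 → close Dunmere (overflow 13)
  19÷6 = 3 each, +1 to first 1
Round 2: Ashgrove=21 Briarlake=18 Fernhollow=25 Greywater=20 Ironridge=7 Juniper=9 → close Fernhollow (overflow 14)
  25÷5 = 5 each, +1 to first 0
Round 3: Ashgrove=26 Briarlake=23 Greywater=25 Ironridge=12 Juniper=14 → close Briarlake (overflow 16)
  23÷4 = 5 each, +1 to first 3
Round 4: Ashgrove=32 Greywater=31 Ironridge=18 Juniper=19 → close Greywater (overflow 19)
  31÷3 = 10 each, +1 to first 1
Round 5: Ashgrove=43 Ironridge=28 Juniper=29 → close Ashgrove (overflow 28)
  43÷2 = 21 each, +1 to first 1
Round 6: Ironridge=50 Juniper=50 → close Ironridge (overflow 39)
  50÷1 = 50 each, +1 to first 0

Closure order: Dunmere, Fernhollow, Briarlake, Greywater, Ashgrove, Ironridge
Last habitat: Juniper with 100 animals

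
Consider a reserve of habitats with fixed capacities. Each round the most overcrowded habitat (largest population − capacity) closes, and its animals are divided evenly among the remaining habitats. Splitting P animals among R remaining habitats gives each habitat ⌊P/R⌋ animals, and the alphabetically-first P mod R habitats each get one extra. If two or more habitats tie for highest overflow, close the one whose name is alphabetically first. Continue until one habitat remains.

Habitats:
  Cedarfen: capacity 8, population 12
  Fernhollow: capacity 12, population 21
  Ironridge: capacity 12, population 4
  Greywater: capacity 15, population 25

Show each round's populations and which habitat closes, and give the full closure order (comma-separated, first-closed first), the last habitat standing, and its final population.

Closure order: Greywater, Fernhollow, Cedarfen
Last habitat: Ironridge with 62 animals

Round 1: Cedarfen=12 Fernhollow=21 Greywater=25 Ironridge=4 → close Greywater (overflow 10)
  25÷3 = 8 each, +1 to first 1
Round 2: Cedarfen=21 Fernhollow=29 Ironridge=12 → close Fernhollow (overflow 17)
  29÷2 = 14 each, +1 to first 1
Round 3: Cedarfen=36 Ironridge=26 → close Cedarfen (overflow 28)
  36÷1 = 36 each, +1 to first 0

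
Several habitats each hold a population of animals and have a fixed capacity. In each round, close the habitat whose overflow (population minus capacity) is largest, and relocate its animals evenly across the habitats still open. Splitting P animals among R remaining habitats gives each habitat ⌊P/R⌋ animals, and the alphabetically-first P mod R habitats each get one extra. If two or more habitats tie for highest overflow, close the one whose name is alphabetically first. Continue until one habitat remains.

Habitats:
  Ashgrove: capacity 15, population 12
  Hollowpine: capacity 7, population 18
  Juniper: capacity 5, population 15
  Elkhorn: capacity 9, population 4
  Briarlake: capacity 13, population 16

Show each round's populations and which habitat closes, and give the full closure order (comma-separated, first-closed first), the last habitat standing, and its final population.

Closure order: Hollowpine, Juniper, Briarlake, Ashgrove
Last habitat: Elkhorn with 65 animals

Round 1: Ashgrove=12 Briarlake=16 Elkhorn=4 Hollowpine=18 Juniper=15 → close Hollowpine (overflow 11)
  18÷4 = 4 each, +1 to first 2
Round 2: Ashgrove=17 Briarlake=21 Elkhorn=8 Juniper=19 → close Juniper (overflow 14)
  19÷3 = 6 each, +1 to first 1
Round 3: Ashgrove=24 Briarlake=27 Elkhorn=14 → close Briarlake (overflow 14)
  27÷2 = 13 each, +1 to first 1
Round 4: Ashgrove=38 Elkhorn=27 → close Ashgrove (overflow 23)
  38÷1 = 38 each, +1 to first 0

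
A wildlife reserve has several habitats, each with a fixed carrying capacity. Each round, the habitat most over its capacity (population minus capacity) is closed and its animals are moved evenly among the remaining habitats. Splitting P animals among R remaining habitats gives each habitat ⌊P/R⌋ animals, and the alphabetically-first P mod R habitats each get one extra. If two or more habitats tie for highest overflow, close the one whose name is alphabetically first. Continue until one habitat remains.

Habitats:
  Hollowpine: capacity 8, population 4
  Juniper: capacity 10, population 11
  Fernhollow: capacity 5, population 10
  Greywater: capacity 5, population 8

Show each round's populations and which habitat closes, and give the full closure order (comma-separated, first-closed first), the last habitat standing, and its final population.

Round 1: Fernhollow=10 Greywater=8 Hollowpine=4 Juniper=11 → close Fernhollow (overflow 5)
  10÷3 = 3 each, +1 to first 1
Round 2: Greywater=12 Hollowpine=7 Juniper=14 → close Greywater (overflow 7)
  12÷2 = 6 each, +1 to first 0
Round 3: Hollowpine=13 Juniper=20 → close Juniper (overflow 10)
  20÷1 = 20 each, +1 to first 0

Closure order: Fernhollow, Greywater, Juniper
Last habitat: Hollowpine with 33 animals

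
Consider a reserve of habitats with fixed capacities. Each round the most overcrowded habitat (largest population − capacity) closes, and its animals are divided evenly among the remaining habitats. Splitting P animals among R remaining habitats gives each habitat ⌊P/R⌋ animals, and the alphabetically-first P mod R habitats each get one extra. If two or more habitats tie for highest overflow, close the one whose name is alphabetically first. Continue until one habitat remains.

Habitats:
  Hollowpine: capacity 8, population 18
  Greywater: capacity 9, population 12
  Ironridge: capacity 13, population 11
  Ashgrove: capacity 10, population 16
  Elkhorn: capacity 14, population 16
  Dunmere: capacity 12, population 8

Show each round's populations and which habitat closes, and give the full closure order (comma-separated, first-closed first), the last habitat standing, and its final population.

Round 1: Ashgrove=16 Dunmere=8 Elkhorn=16 Greywater=12 Hollowpine=18 Ironridge=11 → close Hollowpine (overflow 10)
  18÷5 = 3 each, +1 to first 3
Round 2: Ashgrove=20 Dunmere=12 Elkhorn=20 Greywater=15 Ironridge=14 → close Ashgrove (overflow 10)
  20÷4 = 5 each, +1 to first 0
Round 3: Dunmere=17 Elkhorn=25 Greywater=20 Ironridge=19 → close Elkhorn (overflow 11)
  25÷3 = 8 each, +1 to first 1
Round 4: Dunmere=26 Greywater=28 Ironridge=27 → close Greywater (overflow 19)
  28÷2 = 14 each, +1 to first 0
Round 5: Dunmere=40 Ironridge=41 → close Dunmere (overflow 28)
  40÷1 = 40 each, +1 to first 0

Closure order: Hollowpine, Ashgrove, Elkhorn, Greywater, Dunmere
Last habitat: Ironridge with 81 animals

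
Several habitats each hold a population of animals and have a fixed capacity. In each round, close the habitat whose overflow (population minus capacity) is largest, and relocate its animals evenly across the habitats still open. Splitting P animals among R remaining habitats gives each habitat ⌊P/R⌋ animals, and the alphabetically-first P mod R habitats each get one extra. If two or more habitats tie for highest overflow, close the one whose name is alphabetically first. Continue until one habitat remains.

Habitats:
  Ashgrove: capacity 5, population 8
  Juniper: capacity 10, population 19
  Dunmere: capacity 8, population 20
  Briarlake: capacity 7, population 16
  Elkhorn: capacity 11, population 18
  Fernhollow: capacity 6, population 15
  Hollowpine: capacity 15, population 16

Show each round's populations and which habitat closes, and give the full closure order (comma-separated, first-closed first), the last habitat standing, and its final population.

Closure order: Dunmere, Briarlake, Fernhollow, Juniper, Elkhorn, Ashgrove
Last habitat: Hollowpine with 112 animals

Round 1: Ashgrove=8 Briarlake=16 Dunmere=20 Elkhorn=18 Fernhollow=15 Hollowpine=16 Juniper=19 → close Dunmere (overflow 12)
  20÷6 = 3 each, +1 to first 2
Round 2: Ashgrove=12 Briarlake=20 Elkhorn=21 Fernhollow=18 Hollowpine=19 Juniper=22 → close Briarlake (overflow 13)
  20÷5 = 4 each, +1 to first 0
Round 3: Ashgrove=16 Elkhorn=25 Fernhollow=22 Hollowpine=23 Juniper=26 → close Fernhollow (overflow 16)
  22÷4 = 5 each, +1 to first 2
Round 4: Ashgrove=22 Elkhorn=31 Hollowpine=28 Juniper=31 → close Juniper (overflow 21)
  31÷3 = 10 each, +1 to first 1
Round 5: Ashgrove=33 Elkhorn=41 Hollowpine=38 → close Elkhorn (overflow 30)
  41÷2 = 20 each, +1 to first 1
Round 6: Ashgrove=54 Hollowpine=58 → close Ashgrove (overflow 49)
  54÷1 = 54 each, +1 to first 0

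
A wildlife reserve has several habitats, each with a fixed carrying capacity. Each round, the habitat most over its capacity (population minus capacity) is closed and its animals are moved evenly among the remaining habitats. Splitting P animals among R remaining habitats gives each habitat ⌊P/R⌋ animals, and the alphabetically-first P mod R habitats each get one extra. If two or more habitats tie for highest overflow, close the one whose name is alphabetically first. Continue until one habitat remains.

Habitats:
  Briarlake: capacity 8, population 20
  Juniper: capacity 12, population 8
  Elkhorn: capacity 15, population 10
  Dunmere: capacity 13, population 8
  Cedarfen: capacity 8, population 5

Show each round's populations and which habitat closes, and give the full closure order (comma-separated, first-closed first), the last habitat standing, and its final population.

Round 1: Briarlake=20 Cedarfen=5 Dunmere=8 Elkhorn=10 Juniper=8 → close Briarlake (overflow 12)
  20÷4 = 5 each, +1 to first 0
Round 2: Cedarfen=10 Dunmere=13 Elkhorn=15 Juniper=13 → close Cedarfen (overflow 2)
  10÷3 = 3 each, +1 to first 1
Round 3: Dunmere=17 Elkhorn=18 Juniper=16 → close Dunmere (overflow 4)
  17÷2 = 8 each, +1 to first 1
Round 4: Elkhorn=27 Juniper=24 → close Elkhorn (overflow 12)
  27÷1 = 27 each, +1 to first 0

Closure order: Briarlake, Cedarfen, Dunmere, Elkhorn
Last habitat: Juniper with 51 animals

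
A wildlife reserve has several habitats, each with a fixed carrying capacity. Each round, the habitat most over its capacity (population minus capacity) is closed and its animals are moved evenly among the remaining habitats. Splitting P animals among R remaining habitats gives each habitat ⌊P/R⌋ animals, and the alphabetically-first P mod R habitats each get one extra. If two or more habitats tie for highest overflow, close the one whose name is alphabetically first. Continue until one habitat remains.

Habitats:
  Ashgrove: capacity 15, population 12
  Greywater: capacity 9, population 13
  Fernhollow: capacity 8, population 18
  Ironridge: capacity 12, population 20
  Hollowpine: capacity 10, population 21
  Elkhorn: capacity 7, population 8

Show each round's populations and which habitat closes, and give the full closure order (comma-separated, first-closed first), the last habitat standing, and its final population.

Closure order: Hollowpine, Fernhollow, Ironridge, Greywater, Elkhorn
Last habitat: Ashgrove with 92 animals

Round 1: Ashgrove=12 Elkhorn=8 Fernhollow=18 Greywater=13 Hollowpine=21 Ironridge=20 → close Hollowpine (overflow 11)
  21÷5 = 4 each, +1 to first 1
Round 2: Ashgrove=17 Elkhorn=12 Fernhollow=22 Greywater=17 Ironridge=24 → close Fernhollow (overflow 14)
  22÷4 = 5 each, +1 to first 2
Round 3: Ashgrove=23 Elkhorn=18 Greywater=22 Ironridge=29 → close Ironridge (overflow 17)
  29÷3 = 9 each, +1 to first 2
Round 4: Ashgrove=33 Elkhorn=28 Greywater=31 → close Greywater (overflow 22)
  31÷2 = 15 each, +1 to first 1
Round 5: Ashgrove=49 Elkhorn=43 → close Elkhorn (overflow 36)
  43÷1 = 43 each, +1 to first 0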